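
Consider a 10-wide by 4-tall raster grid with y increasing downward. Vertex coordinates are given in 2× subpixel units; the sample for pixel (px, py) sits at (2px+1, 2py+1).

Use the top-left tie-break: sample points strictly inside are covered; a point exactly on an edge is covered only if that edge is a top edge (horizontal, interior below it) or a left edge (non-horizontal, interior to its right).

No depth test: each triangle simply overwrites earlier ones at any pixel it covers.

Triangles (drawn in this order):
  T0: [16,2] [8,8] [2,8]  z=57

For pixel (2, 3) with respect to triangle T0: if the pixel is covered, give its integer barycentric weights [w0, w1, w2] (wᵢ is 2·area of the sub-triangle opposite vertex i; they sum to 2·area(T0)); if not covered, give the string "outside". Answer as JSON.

T0:
  2·area = 36
  edge (16, 2)→(8, 8): d=(-8,6) right/bottom  bias=-1
  edge (8, 8)→(2, 8): d=(-6,0) right/bottom  bias=-1
  edge (2, 8)→(16, 2): d=(14,-6) top-left  bias=+0
    (4,2)@(9, 5): e=[18,18,0] → X  [on edge]
    (5,2)@(11, 5): e=[6,18,12] → X
    (6,2)@(13, 5): e=[-6,18,24] → .
    (2,3)@(5, 7): e=[26,6,4] → X
    (3,3)@(7, 7): e=[14,6,16] → X
    (5,3)@(11, 7): e=[-10,6,40] → .
  covered (5 px):
    . . . . . . . . . .
    . . . . . . . . . .
    . . . . X X . . . .
    . . X X X . . . . .

Answer: [6,4,26]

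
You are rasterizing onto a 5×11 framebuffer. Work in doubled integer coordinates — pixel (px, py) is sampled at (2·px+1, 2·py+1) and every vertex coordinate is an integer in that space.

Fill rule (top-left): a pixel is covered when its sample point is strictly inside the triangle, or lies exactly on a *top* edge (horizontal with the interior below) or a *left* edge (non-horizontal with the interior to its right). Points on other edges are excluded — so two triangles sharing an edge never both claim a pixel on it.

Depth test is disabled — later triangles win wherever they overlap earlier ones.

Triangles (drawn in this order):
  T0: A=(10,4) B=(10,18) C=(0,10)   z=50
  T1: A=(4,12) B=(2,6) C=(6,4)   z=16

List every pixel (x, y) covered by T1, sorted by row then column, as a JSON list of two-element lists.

T0:
  2·area = 140
  edge (10, 4)→(10, 18): d=(0,14) right/bottom  bias=-1
  edge (10, 18)→(0, 10): d=(-10,-8) top-left  bias=+0
  edge (0, 10)→(10, 4): d=(10,-6) top-left  bias=+0
    (4,2)@(9, 5): e=[14,122,4] → █
    (2,3)@(5, 7): e=[70,70,0] → █  [on edge]
    (3,3)@(7, 7): e=[42,86,12] → █
    (1,4)@(3, 9): e=[98,34,8] → █
    (1,5)@(3, 11): e=[98,14,28] → █
    (1,6)@(3, 13): e=[98,-6,48] → ·
    (2,6)@(5, 13): e=[70,10,60] → █
    (2,7)@(5, 15): e=[70,-10,80] → ·
    (3,7)@(7, 15): e=[42,6,92] → █
    (3,8)@(7, 17): e=[42,-14,112] → ·
    (4,8)@(9, 17): e=[14,2,124] → █
    (4,9)@(9, 19): e=[14,-18,144] → ·
  covered (18 px):
    · · · · ·
    · · · · ·
    · · · · █
    · · █ █ █
    · █ █ █ █
    · █ █ █ █
    · · █ █ █
    · · · █ █
    · · · · █
    · · · · ·
    · · · · ·
T1:
  2·area = 28
  edge (4, 12)→(2, 6): d=(-2,-6) top-left  bias=+0
  edge (2, 6)→(6, 4): d=(4,-2) top-left  bias=+0
  edge (6, 4)→(4, 12): d=(-2,8) right/bottom  bias=-1
    (0,1)@(1, 3): e=[0,-14,42] → ·  [on edge]
    (2,2)@(5, 5): e=[20,2,6] → █
    (3,2)@(7, 5): e=[32,6,-10] → ·
    (1,3)@(3, 7): e=[4,6,18] → █
    (3,3)@(7, 7): e=[28,14,-14] → ·
    (1,4)@(3, 9): e=[0,14,14] → █  [on edge]
    (2,4)@(5, 9): e=[12,18,-2] → ·
    (1,5)@(3, 11): e=[-4,22,10] → ·
    (2,7)@(5, 15): e=[0,42,-14] → ·  [on edge]
    (3,10)@(7, 21): e=[0,70,-42] → ·  [on edge]
  covered (4 px):
    · · · · ·
    · · · · ·
    · · █ · ·
    · █ █ · ·
    · █ · · ·
    · · · · ·
    · · · · ·
    · · · · ·
    · · · · ·
    · · · · ·
    · · · · ·

Answer: [[2,2],[1,3],[2,3],[1,4]]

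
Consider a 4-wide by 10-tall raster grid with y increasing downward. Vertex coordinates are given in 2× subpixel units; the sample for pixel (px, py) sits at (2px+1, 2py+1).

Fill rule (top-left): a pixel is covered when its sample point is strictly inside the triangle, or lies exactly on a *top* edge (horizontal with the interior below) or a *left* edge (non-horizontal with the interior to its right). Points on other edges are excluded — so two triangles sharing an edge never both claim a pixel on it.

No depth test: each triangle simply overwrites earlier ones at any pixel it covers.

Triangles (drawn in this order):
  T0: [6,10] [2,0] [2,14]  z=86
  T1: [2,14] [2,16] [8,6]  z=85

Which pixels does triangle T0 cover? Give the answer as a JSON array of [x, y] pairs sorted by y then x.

T0:
  2·area = 56  (B↔C swapped to make it positive)
  edge (6, 10)→(2, 14): d=(-4,4) right/bottom  bias=-1
  edge (2, 14)→(2, 0): d=(0,-14) top-left  bias=+0
  edge (2, 0)→(6, 10): d=(4,10) right/bottom  bias=-1
    (1,1)@(3, 3): e=[40,14,2] → █
    (2,1)@(5, 3): e=[32,42,-18] → ·
    (1,2)@(3, 5): e=[32,14,10] → █
    (2,2)@(5, 5): e=[24,42,-10] → ·
    (1,3)@(3, 7): e=[24,14,18] → █
    (2,3)@(5, 7): e=[16,42,-2] → ·
    (1,4)@(3, 9): e=[16,14,26] → █
    (2,4)@(5, 9): e=[8,42,6] → █
    (3,4)@(7, 9): e=[0,70,-14] → ·  [on edge]
    (1,5)@(3, 11): e=[8,14,34] → █
    (2,5)@(5, 11): e=[0,42,14] → ·  [on edge]
    (1,6)@(3, 13): e=[0,14,42] → ·  [on edge]
    (0,7)@(1, 15): e=[0,-14,70] → ·  [on edge]
  covered (6 px):
    · · · ·
    · █ · ·
    · █ · ·
    · █ · ·
    · █ █ ·
    · █ · ·
    · · · ·
    · · · ·
    · · · ·
    · · · ·
T1:
  2·area = 12  (B↔C swapped to make it positive)
  edge (2, 14)→(8, 6): d=(6,-8) top-left  bias=+0
  edge (8, 6)→(2, 16): d=(-6,10) right/bottom  bias=-1
  edge (2, 16)→(2, 14): d=(0,-2) top-left  bias=+0
    (2,5)@(5, 11): e=[6,0,6] → ·  [on edge]
    (1,6)@(3, 13): e=[2,8,2] → █
    (2,6)@(5, 13): e=[18,-12,6] → ·
    (1,7)@(3, 15): e=[14,-4,2] → ·
  covered (1 px):
    · · · ·
    · · · ·
    · · · ·
    · · · ·
    · · · ·
    · · · ·
    · █ · ·
    · · · ·
    · · · ·
    · · · ·

Answer: [[1,1],[1,2],[1,3],[1,4],[2,4],[1,5]]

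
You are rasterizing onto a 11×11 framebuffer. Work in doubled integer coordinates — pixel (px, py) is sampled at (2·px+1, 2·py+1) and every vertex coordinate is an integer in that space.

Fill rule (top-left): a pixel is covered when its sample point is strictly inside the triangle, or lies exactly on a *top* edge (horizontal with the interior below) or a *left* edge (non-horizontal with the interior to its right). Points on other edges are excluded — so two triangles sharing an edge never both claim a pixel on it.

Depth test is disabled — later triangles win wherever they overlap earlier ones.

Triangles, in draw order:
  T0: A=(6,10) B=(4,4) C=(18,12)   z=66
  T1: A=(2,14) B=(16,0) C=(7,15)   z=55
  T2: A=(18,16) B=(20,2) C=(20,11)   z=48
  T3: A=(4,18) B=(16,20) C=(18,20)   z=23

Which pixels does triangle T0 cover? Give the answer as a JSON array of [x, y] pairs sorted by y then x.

T0:
  2·area = 68
  edge (6, 10)→(4, 4): d=(-2,-6) top-left  bias=+0
  edge (4, 4)→(18, 12): d=(14,8) right/bottom  bias=-1
  edge (18, 12)→(6, 10): d=(-12,-2) top-left  bias=+0
    (1,0)@(3, 1): e=[0,-34,102] → ·  [on edge]
    (2,2)@(5, 5): e=[4,6,58] → █
    (3,2)@(7, 5): e=[16,-10,62] → ·
    (2,3)@(5, 7): e=[0,34,34] → █  [on edge]
    (3,3)@(7, 7): e=[12,18,38] → █
    (4,3)@(9, 7): e=[24,2,42] → █
    (5,3)@(11, 7): e=[36,-14,46] → ·
    (2,4)@(5, 9): e=[-4,62,10] → ·
    (3,4)@(7, 9): e=[8,46,14] → █
    (5,4)@(11, 9): e=[32,14,22] → █
    (6,4)@(13, 9): e=[44,-2,26] → ·
    (3,5)@(7, 11): e=[4,74,-10] → ·
    (3,6)@(7, 13): e=[0,102,-34] → ·  [on edge]
    (4,9)@(9, 19): e=[0,170,-102] → ·  [on edge]
  covered (9 px):
    · · · · · · · · · · ·
    · · · · · · · · · · ·
    · · █ · · · · · · · ·
    · · █ █ █ · · · · · ·
    · · · █ █ █ · · · · ·
    · · · · · · █ █ · · ·
    · · · · · · · · · · ·
    · · · · · · · · · · ·
    · · · · · · · · · · ·
    · · · · · · · · · · ·
    · · · · · · · · · · ·
T1:
  2·area = 84
  edge (2, 14)→(16, 0): d=(14,-14) top-left  bias=+0
  edge (16, 0)→(7, 15): d=(-9,15) right/bottom  bias=-1
  edge (7, 15)→(2, 14): d=(-5,-1) top-left  bias=+0
    (7,0)@(15, 1): e=[0,6,78] → █  [on edge]
    (8,0)@(17, 1): e=[28,-24,80] → ·
    (6,1)@(13, 3): e=[0,18,66] → █  [on edge]
    (7,1)@(15, 3): e=[28,-12,68] → ·
    (5,2)@(11, 5): e=[0,30,54] → █  [on edge]
    (6,2)@(13, 5): e=[28,0,56] → ·  [on edge]
    (4,3)@(9, 7): e=[0,42,42] → █  [on edge]
    (6,3)@(13, 7): e=[56,-18,46] → ·
    (3,4)@(7, 9): e=[0,54,30] → █  [on edge]
    (5,4)@(11, 9): e=[56,-6,34] → ·
    (2,5)@(5, 11): e=[0,66,18] → █  [on edge]
    (5,5)@(11, 11): e=[84,-24,24] → ·
    (1,6)@(3, 13): e=[0,78,6] → █  [on edge]
    (0,7)@(1, 15): e=[0,90,-6] → ·  [on edge]
    (3,7)@(7, 15): e=[84,0,0] → ·  [on edge]
    (8,8)@(17, 17): e=[252,-168,0] → ·  [on edge]
  covered (13 px):
    · · · · · · · █ · · ·
    · · · · · · █ · · · ·
    · · · · · █ · · · · ·
    · · · · █ █ · · · · ·
    · · · █ █ · · · · · ·
    · · █ █ █ · · · · · ·
    · █ █ █ · · · · · · ·
    · · · · · · · · · · ·
    · · · · · · · · · · ·
    · · · · · · · · · · ·
    · · · · · · · · · · ·
T2:
  2·area = 18
  edge (18, 16)→(20, 2): d=(2,-14) top-left  bias=+0
  edge (20, 2)→(20, 11): d=(0,9) right/bottom  bias=-1
  edge (20, 11)→(18, 16): d=(-2,5) right/bottom  bias=-1
    (9,4)@(19, 9): e=[0,9,9] → █  [on edge]
    (10,4)@(21, 9): e=[28,-9,-1] → ·
    (9,5)@(19, 11): e=[4,9,5] → █
    (10,5)@(21, 11): e=[32,-9,-5] → ·
    (9,6)@(19, 13): e=[8,9,1] → █
    (10,6)@(21, 13): e=[36,-9,-9] → ·
    (9,7)@(19, 15): e=[12,9,-3] → ·
  covered (3 px):
    · · · · · · · · · · ·
    · · · · · · · · · · ·
    · · · · · · · · · · ·
    · · · · · · · · · · ·
    · · · · · · · · · █ ·
    · · · · · · · · · █ ·
    · · · · · · · · · █ ·
    · · · · · · · · · · ·
    · · · · · · · · · · ·
    · · · · · · · · · · ·
    · · · · · · · · · · ·
T3:
  2·area = 4  (B↔C swapped to make it positive)
  edge (4, 18)→(18, 20): d=(14,2) right/bottom  bias=-1
  edge (18, 20)→(16, 20): d=(-2,0) right/bottom  bias=-1
  edge (16, 20)→(4, 18): d=(-12,-2) top-left  bias=+0
    (5,9)@(11, 19): e=[0,2,2] → ·  [on edge]
  covered (0 px):
    · · · · · · · · · · ·
    · · · · · · · · · · ·
    · · · · · · · · · · ·
    · · · · · · · · · · ·
    · · · · · · · · · · ·
    · · · · · · · · · · ·
    · · · · · · · · · · ·
    · · · · · · · · · · ·
    · · · · · · · · · · ·
    · · · · · · · · · · ·
    · · · · · · · · · · ·

Result: [[2,2],[2,3],[3,3],[4,3],[3,4],[4,4],[5,4],[6,5],[7,5]]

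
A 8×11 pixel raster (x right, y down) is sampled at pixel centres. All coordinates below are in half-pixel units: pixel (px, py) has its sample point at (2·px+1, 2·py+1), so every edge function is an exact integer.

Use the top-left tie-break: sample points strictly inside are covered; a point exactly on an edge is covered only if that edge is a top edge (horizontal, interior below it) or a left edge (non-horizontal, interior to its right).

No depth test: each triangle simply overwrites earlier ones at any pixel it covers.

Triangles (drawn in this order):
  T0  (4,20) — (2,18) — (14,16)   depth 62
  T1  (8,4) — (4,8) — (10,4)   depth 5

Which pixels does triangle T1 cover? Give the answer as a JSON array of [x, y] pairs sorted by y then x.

T0:
  2·area = 28
  edge (4, 20)→(2, 18): d=(-2,-2) top-left  bias=+0
  edge (2, 18)→(14, 16): d=(12,-2) top-left  bias=+0
  edge (14, 16)→(4, 20): d=(-10,4) right/bottom  bias=-1
    (0,8)@(1, 17): e=[0,-14,42] → ·  [on edge]
    (4,8)@(9, 17): e=[16,2,10] → #
    (5,8)@(11, 17): e=[20,6,2] → #
    (6,8)@(13, 17): e=[24,10,-6] → ·
    (1,9)@(3, 19): e=[0,14,14] → #  [on edge]
    (2,9)@(5, 19): e=[4,18,6] → #
    (3,9)@(7, 19): e=[8,22,-2] → ·
    (4,9)@(9, 19): e=[12,26,-10] → ·
    (5,9)@(11, 19): e=[16,30,-18] → ·
    (1,10)@(3, 21): e=[-4,38,-6] → ·
    (2,10)@(5, 21): e=[0,42,-14] → ·  [on edge]
  covered (4 px):
    · · · · · · · ·
    · · · · · · · ·
    · · · · · · · ·
    · · · · · · · ·
    · · · · · · · ·
    · · · · · · · ·
    · · · · · · · ·
    · · · · · · · ·
    · · · · # # · ·
    · # # · · · · ·
    · · · · · · · ·
T1:
  2·area = 8  (B↔C swapped to make it positive)
  edge (8, 4)→(10, 4): d=(2,0) top-left  bias=+0
  edge (10, 4)→(4, 8): d=(-6,4) right/bottom  bias=-1
  edge (4, 8)→(8, 4): d=(4,-4) top-left  bias=+0
    (5,0)@(11, 1): e=[-6,14,0] → ·  [on edge]
    (4,1)@(9, 3): e=[-2,10,0] → ·  [on edge]
    (3,2)@(7, 5): e=[2,6,0] → #  [on edge]
    (4,2)@(9, 5): e=[2,-2,8] → ·
    (2,3)@(5, 7): e=[6,2,0] → #  [on edge]
    (3,3)@(7, 7): e=[6,-6,8] → ·
    (1,4)@(3, 9): e=[10,-2,0] → ·  [on edge]
    (2,4)@(5, 9): e=[10,-10,8] → ·
    (0,5)@(1, 11): e=[14,-6,0] → ·  [on edge]
  covered (2 px):
    · · · · · · · ·
    · · · · · · · ·
    · · · # · · · ·
    · · # · · · · ·
    · · · · · · · ·
    · · · · · · · ·
    · · · · · · · ·
    · · · · · · · ·
    · · · · · · · ·
    · · · · · · · ·
    · · · · · · · ·

Answer: [[3,2],[2,3]]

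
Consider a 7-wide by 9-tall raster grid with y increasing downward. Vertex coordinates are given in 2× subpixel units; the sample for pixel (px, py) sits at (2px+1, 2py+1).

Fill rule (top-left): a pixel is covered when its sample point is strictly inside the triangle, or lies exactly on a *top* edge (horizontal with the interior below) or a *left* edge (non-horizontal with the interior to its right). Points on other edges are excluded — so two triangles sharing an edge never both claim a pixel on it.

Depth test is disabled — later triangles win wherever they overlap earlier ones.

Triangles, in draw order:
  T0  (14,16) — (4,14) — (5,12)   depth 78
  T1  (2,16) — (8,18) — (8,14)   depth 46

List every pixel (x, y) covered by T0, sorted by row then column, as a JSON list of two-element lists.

T0:
  2·area = 22
  edge (14, 16)→(4, 14): d=(-10,-2) top-left  bias=+0
  edge (4, 14)→(5, 12): d=(1,-2) top-left  bias=+0
  edge (5, 12)→(14, 16): d=(9,4) right/bottom  bias=-1
    (2,6)@(5, 13): e=[12,1,9] → #
    (3,6)@(7, 13): e=[16,5,1] → #
    (4,6)@(9, 13): e=[20,9,-7] → ·
    (2,7)@(5, 15): e=[-8,3,27] → ·
    (3,7)@(7, 15): e=[-4,7,19] → ·
    (4,7)@(9, 15): e=[0,11,11] → #  [on edge]
    (5,7)@(11, 15): e=[4,15,3] → #
    (6,7)@(13, 15): e=[8,19,-5] → ·
    (4,8)@(9, 17): e=[-20,13,29] → ·
    (5,8)@(11, 17): e=[-16,17,21] → ·
  covered (4 px):
    · · · · · · ·
    · · · · · · ·
    · · · · · · ·
    · · · · · · ·
    · · · · · · ·
    · · · · · · ·
    · · # # · · ·
    · · · · # # ·
    · · · · · · ·
T1:
  2·area = 24  (B↔C swapped to make it positive)
  edge (2, 16)→(8, 14): d=(6,-2) top-left  bias=+0
  edge (8, 14)→(8, 18): d=(0,4) right/bottom  bias=-1
  edge (8, 18)→(2, 16): d=(-6,-2) top-left  bias=+0
    (5,6)@(11, 13): e=[0,-12,36] → ·  [on edge]
    (2,7)@(5, 15): e=[0,12,12] → #  [on edge]
    (3,7)@(7, 15): e=[4,4,16] → #
    (4,7)@(9, 15): e=[8,-4,20] → ·
    (2,8)@(5, 17): e=[12,12,0] → #  [on edge]
    (4,8)@(9, 17): e=[20,-4,8] → ·
  covered (4 px):
    · · · · · · ·
    · · · · · · ·
    · · · · · · ·
    · · · · · · ·
    · · · · · · ·
    · · · · · · ·
    · · · · · · ·
    · · # # · · ·
    · · # # · · ·

Result: [[2,6],[3,6],[4,7],[5,7]]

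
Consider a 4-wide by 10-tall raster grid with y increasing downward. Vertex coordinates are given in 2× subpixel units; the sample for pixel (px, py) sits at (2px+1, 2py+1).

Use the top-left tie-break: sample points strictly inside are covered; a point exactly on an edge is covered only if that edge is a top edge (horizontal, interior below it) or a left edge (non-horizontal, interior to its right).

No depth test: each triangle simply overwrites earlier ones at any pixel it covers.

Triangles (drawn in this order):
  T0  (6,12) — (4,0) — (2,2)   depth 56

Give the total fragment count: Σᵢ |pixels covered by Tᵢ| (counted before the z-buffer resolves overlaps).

T0:
  2·area = 28  (B↔C swapped to make it positive)
  edge (6, 12)→(2, 2): d=(-4,-10) top-left  bias=+0
  edge (2, 2)→(4, 0): d=(2,-2) top-left  bias=+0
  edge (4, 0)→(6, 12): d=(2,12) right/bottom  bias=-1
    (1,0)@(3, 1): e=[14,0,14] → █  [on edge]
    (2,0)@(5, 1): e=[34,4,-10] → ·
    (0,1)@(1, 3): e=[-14,0,42] → ·  [on edge]
    (1,1)@(3, 3): e=[6,4,18] → █
    (2,1)@(5, 3): e=[26,8,-6] → ·
    (1,2)@(3, 5): e=[-2,8,22] → ·
    (2,3)@(5, 7): e=[10,16,2] → █
    (3,3)@(7, 7): e=[30,20,-22] → ·
    (2,4)@(5, 9): e=[2,20,6] → █
    (3,4)@(7, 9): e=[22,24,-18] → ·
    (2,5)@(5, 11): e=[-6,24,10] → ·
  covered (4 px):
    · █ · ·
    · █ · ·
    · · · ·
    · · █ ·
    · · █ ·
    · · · ·
    · · · ·
    · · · ·
    · · · ·
    · · · ·

Result: 4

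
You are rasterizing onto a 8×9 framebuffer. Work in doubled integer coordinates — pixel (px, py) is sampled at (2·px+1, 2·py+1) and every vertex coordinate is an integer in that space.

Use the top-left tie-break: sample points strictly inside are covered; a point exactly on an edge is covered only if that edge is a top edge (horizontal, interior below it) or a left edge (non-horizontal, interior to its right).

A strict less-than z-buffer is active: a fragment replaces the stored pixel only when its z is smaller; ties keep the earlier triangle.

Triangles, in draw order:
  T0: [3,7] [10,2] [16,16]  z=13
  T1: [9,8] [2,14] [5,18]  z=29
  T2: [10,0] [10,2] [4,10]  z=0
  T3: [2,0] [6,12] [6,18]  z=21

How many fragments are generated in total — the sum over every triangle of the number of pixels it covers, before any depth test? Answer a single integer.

T0:
  2·area = 128
  edge (3, 7)→(10, 2): d=(7,-5) top-left  bias=+0
  edge (10, 2)→(16, 16): d=(6,14) right/bottom  bias=-1
  edge (16, 16)→(3, 7): d=(-13,-9) top-left  bias=+0
    (4,1)@(9, 3): e=[2,20,106] → X
    (5,1)@(11, 3): e=[12,-8,124] → .
    (3,2)@(7, 5): e=[6,60,62] → X
    (5,2)@(11, 5): e=[26,4,98] → X
    (6,2)@(13, 5): e=[36,-24,116] → .
    (1,3)@(3, 7): e=[0,128,0] → X  [on edge]
    (2,3)@(5, 7): e=[10,100,18] → X
    (6,3)@(13, 7): e=[50,-12,90] → .
    (1,4)@(3, 9): e=[14,140,-26] → .
    (2,4)@(5, 9): e=[24,112,-8] → .
    (3,4)@(7, 9): e=[34,84,10] → X
    (6,4)@(13, 9): e=[64,0,64] → .  [on edge]
  covered (17 px):
    . . . . . . . .
    . . . . X . . .
    . . . X X X . .
    . X X X X X . .
    . . . X X X . .
    . . . . X X X .
    . . . . . . X .
    . . . . . . . X
    . . . . . . . .
T1:
  2·area = 46  (B↔C swapped to make it positive)
  edge (9, 8)→(5, 18): d=(-4,10) right/bottom  bias=-1
  edge (5, 18)→(2, 14): d=(-3,-4) top-left  bias=+0
  edge (2, 14)→(9, 8): d=(7,-6) top-left  bias=+0
    (5,1)@(11, 3): e=[0,69,-23] → .  [on edge]
    (3,5)@(7, 11): e=[8,29,9] → X
    (4,5)@(9, 11): e=[-12,37,21] → .
    (2,6)@(5, 13): e=[20,15,11] → X
    (3,6)@(7, 13): e=[0,23,23] → .  [on edge]
    (1,7)@(3, 15): e=[32,1,13] → X
    (3,7)@(7, 15): e=[-8,17,37] → .
    (1,8)@(3, 17): e=[24,-5,27] → .
    (2,8)@(5, 17): e=[4,3,39] → X
    (3,8)@(7, 17): e=[-16,11,51] → .
  covered (5 px):
    . . . . . . . .
    . . . . . . . .
    . . . . . . . .
    . . . . . . . .
    . . . . . . . .
    . . . X . . . .
    . . X . . . . .
    . X X . . . . .
    . . X . . . . .
T2:
  2·area = 12
  edge (10, 0)→(10, 2): d=(0,2) right/bottom  bias=-1
  edge (10, 2)→(4, 10): d=(-6,8) right/bottom  bias=-1
  edge (4, 10)→(10, 0): d=(6,-10) top-left  bias=+0
    (4,1)@(9, 3): e=[2,2,8] → X
    (5,1)@(11, 3): e=[-2,-14,28] → .
    (3,2)@(7, 5): e=[6,6,0] → X  [on edge]
    (4,2)@(9, 5): e=[2,-10,20] → .
    (3,3)@(7, 7): e=[6,-6,12] → .
    (0,7)@(1, 15): e=[18,-6,0] → .  [on edge]
  covered (2 px):
    . . . . . . . .
    . . . . X . . .
    . . . X . . . .
    . . . . . . . .
    . . . . . . . .
    . . . . . . . .
    . . . . . . . .
    . . . . . . . .
    . . . . . . . .
T3:
  2·area = 24
  edge (2, 0)→(6, 12): d=(4,12) right/bottom  bias=-1
  edge (6, 12)→(6, 18): d=(0,6) right/bottom  bias=-1
  edge (6, 18)→(2, 0): d=(-4,-18) top-left  bias=+0
    (1,1)@(3, 3): e=[0,18,6] → .  [on edge]
    (2,4)@(5, 9): e=[0,6,18] → .  [on edge]
    (2,5)@(5, 11): e=[8,6,10] → X
    (3,5)@(7, 11): e=[-16,-6,46] → .
    (2,6)@(5, 13): e=[16,6,2] → X
    (3,6)@(7, 13): e=[-8,-6,38] → .
    (2,7)@(5, 15): e=[24,6,-6] → .
    (3,7)@(7, 15): e=[0,-6,30] → .  [on edge]
  covered (2 px):
    . . . . . . . .
    . . . . . . . .
    . . . . . . . .
    . . . . . . . .
    . . . . . . . .
    . . X . . . . .
    . . X . . . . .
    . . . . . . . .
    . . . . . . . .

Answer: 26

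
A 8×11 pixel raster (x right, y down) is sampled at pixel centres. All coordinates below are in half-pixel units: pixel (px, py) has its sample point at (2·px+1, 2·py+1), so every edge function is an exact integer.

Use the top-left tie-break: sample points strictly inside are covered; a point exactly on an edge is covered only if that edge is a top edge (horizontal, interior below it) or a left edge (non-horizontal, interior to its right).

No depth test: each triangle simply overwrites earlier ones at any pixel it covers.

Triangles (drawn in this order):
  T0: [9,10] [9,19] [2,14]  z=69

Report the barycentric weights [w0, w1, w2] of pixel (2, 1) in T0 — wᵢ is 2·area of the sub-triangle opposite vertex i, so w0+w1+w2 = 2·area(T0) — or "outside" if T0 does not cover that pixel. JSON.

T0:
  2·area = 63
  edge (9, 10)→(9, 19): d=(0,9) right/bottom  bias=-1
  edge (9, 19)→(2, 14): d=(-7,-5) top-left  bias=+0
  edge (2, 14)→(9, 10): d=(7,-4) top-left  bias=+0
    (4,0)@(9, 1): e=[0,126,-63] → ·  [on edge]
    (4,1)@(9, 3): e=[0,112,-49] → ·  [on edge]
    (4,2)@(9, 5): e=[0,98,-35] → ·  [on edge]
    (4,3)@(9, 7): e=[0,84,-21] → ·  [on edge]
    (4,4)@(9, 9): e=[0,70,-7] → ·  [on edge]
    (4,5)@(9, 11): e=[0,56,7] → ·  [on edge]
    (2,6)@(5, 13): e=[36,22,5] → █
    (3,6)@(7, 13): e=[18,32,13] → █
    (4,6)@(9, 13): e=[0,42,21] → ·  [on edge]
    (2,7)@(5, 15): e=[36,8,19] → █
    (4,7)@(9, 15): e=[0,28,35] → ·  [on edge]
    (2,8)@(5, 17): e=[36,-6,33] → ·
    (4,8)@(9, 17): e=[0,14,49] → ·  [on edge]
    (4,9)@(9, 19): e=[0,0,63] → ·  [on edge]
    (4,10)@(9, 21): e=[0,-14,77] → ·  [on edge]
  covered (5 px):
    · · · · · · · ·
    · · · · · · · ·
    · · · · · · · ·
    · · · · · · · ·
    · · · · · · · ·
    · · · · · · · ·
    · · █ █ · · · ·
    · · █ █ · · · ·
    · · · █ · · · ·
    · · · · · · · ·
    · · · · · · · ·

Final: "outside"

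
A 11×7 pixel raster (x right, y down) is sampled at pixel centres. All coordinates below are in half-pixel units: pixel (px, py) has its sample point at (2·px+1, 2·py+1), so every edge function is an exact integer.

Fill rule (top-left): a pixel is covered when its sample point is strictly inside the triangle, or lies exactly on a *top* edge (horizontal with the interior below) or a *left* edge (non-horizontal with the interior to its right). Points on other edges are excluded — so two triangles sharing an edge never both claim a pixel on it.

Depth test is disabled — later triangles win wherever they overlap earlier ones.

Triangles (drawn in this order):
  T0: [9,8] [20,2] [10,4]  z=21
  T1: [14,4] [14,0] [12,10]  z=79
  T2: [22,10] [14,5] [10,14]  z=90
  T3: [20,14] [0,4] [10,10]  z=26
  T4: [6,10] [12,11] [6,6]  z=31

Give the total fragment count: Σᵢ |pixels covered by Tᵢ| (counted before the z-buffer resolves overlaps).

T0:
  2·area = 38  (B↔C swapped to make it positive)
  edge (9, 8)→(10, 4): d=(1,-4) top-left  bias=+0
  edge (10, 4)→(20, 2): d=(10,-2) top-left  bias=+0
  edge (20, 2)→(9, 8): d=(-11,6) right/bottom  bias=-1
    (7,1)@(15, 3): e=[19,0,19] → █  [on edge]
    (8,1)@(17, 3): e=[27,4,7] → █
    (9,1)@(19, 3): e=[35,8,-5] → ·
    (2,2)@(5, 5): e=[-19,0,57] → ·  [on edge]
    (5,2)@(11, 5): e=[5,12,21] → █
    (6,2)@(13, 5): e=[13,16,9] → █
    (7,2)@(15, 5): e=[21,20,-3] → ·
    (8,2)@(17, 5): e=[29,24,-15] → ·
    (5,3)@(11, 7): e=[7,32,-1] → ·
    (6,3)@(13, 7): e=[15,36,-13] → ·
  covered (4 px):
    · · · · · · · · · · ·
    · · · · · · · █ █ · ·
    · · · · · █ █ · · · ·
    · · · · · · · · · · ·
    · · · · · · · · · · ·
    · · · · · · · · · · ·
    · · · · · · · · · · ·
T1:
  2·area = 8  (B↔C swapped to make it positive)
  edge (14, 4)→(12, 10): d=(-2,6) right/bottom  bias=-1
  edge (12, 10)→(14, 0): d=(2,-10) top-left  bias=+0
  edge (14, 0)→(14, 4): d=(0,4) right/bottom  bias=-1
    (7,0)@(15, 1): e=[0,12,-4] → ·  [on edge]
    (6,2)@(13, 5): e=[4,0,4] → █  [on edge]
    (7,2)@(15, 5): e=[-8,20,-4] → ·
    (6,3)@(13, 7): e=[0,4,4] → ·  [on edge]
    (5,6)@(11, 13): e=[0,-4,12] → ·  [on edge]
  covered (1 px):
    · · · · · · · · · · ·
    · · · · · · · · · · ·
    · · · · · · █ · · · ·
    · · · · · · · · · · ·
    · · · · · · · · · · ·
    · · · · · · · · · · ·
    · · · · · · · · · · ·
T2:
  2·area = 92  (B↔C swapped to make it positive)
  edge (22, 10)→(10, 14): d=(-12,4) right/bottom  bias=-1
  edge (10, 14)→(14, 5): d=(4,-9) top-left  bias=+0
  edge (14, 5)→(22, 10): d=(8,5) right/bottom  bias=-1
    (7,3)@(15, 7): e=[64,17,11] → █
    (8,3)@(17, 7): e=[56,35,1] → █
    (9,3)@(19, 7): e=[48,53,-9] → ·
    (6,4)@(13, 9): e=[48,7,37] → █
    (9,4)@(19, 9): e=[24,61,7] → █
    (10,4)@(21, 9): e=[16,79,-3] → ·
    (6,5)@(13, 11): e=[24,15,53] → █
    (9,5)@(19, 11): e=[0,69,23] → ·  [on edge]
    (5,6)@(11, 13): e=[8,5,79] → █
    (6,6)@(13, 13): e=[0,23,69] → ·  [on edge]
    (7,6)@(15, 13): e=[-8,41,59] → ·
    (8,6)@(17, 13): e=[-16,59,49] → ·
  covered (10 px):
    · · · · · · · · · · ·
    · · · · · · · · · · ·
    · · · · · · · · · · ·
    · · · · · · · █ █ · ·
    · · · · · · █ █ █ █ ·
    · · · · · · █ █ █ · ·
    · · · · · █ · · · · ·
T3:
  2·area = 20  (B↔C swapped to make it positive)
  edge (20, 14)→(10, 10): d=(-10,-4) top-left  bias=+0
  edge (10, 10)→(0, 4): d=(-10,-6) top-left  bias=+0
  edge (0, 4)→(20, 14): d=(20,10) right/bottom  bias=-1
    (2,3)@(5, 7): e=[10,0,10] → █  [on edge]
    (3,3)@(7, 7): e=[18,12,-10] → ·
    (2,4)@(5, 9): e=[-10,-20,50] → ·
    (4,4)@(9, 9): e=[6,4,10] → █
    (5,4)@(11, 9): e=[14,16,-10] → ·
    (4,5)@(9, 11): e=[-14,-16,50] → ·
    (6,5)@(13, 11): e=[2,8,10] → █
    (7,5)@(15, 11): e=[10,20,-10] → ·
    (6,6)@(13, 13): e=[-18,-12,50] → ·
    (7,6)@(15, 13): e=[-10,0,30] → ·  [on edge]
  covered (3 px):
    · · · · · · · · · · ·
    · · · · · · · · · · ·
    · · · · · · · · · · ·
    · · █ · · · · · · · ·
    · · · · █ · · · · · ·
    · · · · · · █ · · · ·
    · · · · · · · · · · ·
T4:
  2·area = 24  (B↔C swapped to make it positive)
  edge (6, 10)→(6, 6): d=(0,-4) top-left  bias=+0
  edge (6, 6)→(12, 11): d=(6,5) right/bottom  bias=-1
  edge (12, 11)→(6, 10): d=(-6,-1) top-left  bias=+0
    (3,3)@(7, 7): e=[4,1,19] → █
    (4,3)@(9, 7): e=[12,-9,21] → ·
    (3,4)@(7, 9): e=[4,13,7] → █
    (4,4)@(9, 9): e=[12,3,9] → █
    (5,4)@(11, 9): e=[20,-7,11] → ·
    (3,5)@(7, 11): e=[4,25,-5] → ·
    (4,5)@(9, 11): e=[12,15,-3] → ·
  covered (3 px):
    · · · · · · · · · · ·
    · · · · · · · · · · ·
    · · · · · · · · · · ·
    · · · █ · · · · · · ·
    · · · █ █ · · · · · ·
    · · · · · · · · · · ·
    · · · · · · · · · · ·

Answer: 21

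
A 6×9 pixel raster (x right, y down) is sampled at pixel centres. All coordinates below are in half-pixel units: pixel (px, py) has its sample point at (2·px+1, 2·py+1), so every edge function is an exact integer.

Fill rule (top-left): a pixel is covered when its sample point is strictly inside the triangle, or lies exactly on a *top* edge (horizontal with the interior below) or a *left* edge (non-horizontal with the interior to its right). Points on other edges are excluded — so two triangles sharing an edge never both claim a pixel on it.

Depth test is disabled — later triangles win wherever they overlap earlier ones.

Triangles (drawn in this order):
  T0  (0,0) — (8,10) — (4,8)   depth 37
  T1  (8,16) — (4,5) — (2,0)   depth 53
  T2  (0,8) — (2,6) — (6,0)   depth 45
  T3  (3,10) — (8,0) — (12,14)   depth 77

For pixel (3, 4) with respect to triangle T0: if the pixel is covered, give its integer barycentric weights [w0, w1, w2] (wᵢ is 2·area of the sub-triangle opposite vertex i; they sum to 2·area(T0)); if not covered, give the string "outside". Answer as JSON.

T0:
  2·area = 24
  edge (0, 0)→(8, 10): d=(8,10) right/bottom  bias=-1
  edge (8, 10)→(4, 8): d=(-4,-2) top-left  bias=+0
  edge (4, 8)→(0, 0): d=(-4,-8) top-left  bias=+0
    (1,2)@(3, 5): e=[10,10,4] → X
    (2,2)@(5, 5): e=[-10,14,20] → .
    (1,3)@(3, 7): e=[26,2,-4] → .
    (2,3)@(5, 7): e=[6,6,12] → X
    (3,3)@(7, 7): e=[-14,10,28] → .
    (2,4)@(5, 9): e=[22,-2,4] → .
    (3,4)@(7, 9): e=[2,2,20] → X
    (4,4)@(9, 9): e=[-18,6,36] → .
    (3,5)@(7, 11): e=[18,-6,12] → .
  covered (3 px):
    . . . . . .
    . . . . . .
    . X . . . .
    . . X . . .
    . . . X . .
    . . . . . .
    . . . . . .
    . . . . . .
    . . . . . .
T1:
  2·area = 2  (B↔C swapped to make it positive)
  edge (8, 16)→(2, 0): d=(-6,-16) top-left  bias=+0
  edge (2, 0)→(4, 5): d=(2,5) right/bottom  bias=-1
  edge (4, 5)→(8, 16): d=(4,11) right/bottom  bias=-1
  covered (0 px):
    . . . . . .
    . . . . . .
    . . . . . .
    . . . . . .
    . . . . . .
    . . . . . .
    . . . . . .
    . . . . . .
    . . . . . .
T2:
  2·area = 4  (B↔C swapped to make it positive)
  edge (0, 8)→(6, 0): d=(6,-8) top-left  bias=+0
  edge (6, 0)→(2, 6): d=(-4,6) right/bottom  bias=-1
  edge (2, 6)→(0, 8): d=(-2,2) right/bottom  bias=-1
    (3,0)@(7, 1): e=[14,-10,0] → .  [on edge]
    (2,1)@(5, 3): e=[10,-6,0] → .  [on edge]
    (1,2)@(3, 5): e=[6,-2,0] → .  [on edge]
    (0,3)@(1, 7): e=[2,2,0] → .  [on edge]
  covered (0 px):
    . . . . . .
    . . . . . .
    . . . . . .
    . . . . . .
    . . . . . .
    . . . . . .
    . . . . . .
    . . . . . .
    . . . . . .
T3:
  2·area = 110
  edge (3, 10)→(8, 0): d=(5,-10) top-left  bias=+0
  edge (8, 0)→(12, 14): d=(4,14) right/bottom  bias=-1
  edge (12, 14)→(3, 10): d=(-9,-4) top-left  bias=+0
    (3,1)@(7, 3): e=[5,26,79] → X
    (4,1)@(9, 3): e=[25,-2,87] → .
    (3,2)@(7, 5): e=[15,34,61] → X
    (4,2)@(9, 5): e=[35,6,69] → X
    (5,2)@(11, 5): e=[55,-22,77] → .
    (2,3)@(5, 7): e=[5,70,35] → X
    (5,3)@(11, 7): e=[65,-14,59] → .
    (2,4)@(5, 9): e=[15,78,17] → X
    (5,4)@(11, 9): e=[75,-6,41] → .
    (2,5)@(5, 11): e=[25,86,-1] → .
    (3,5)@(7, 11): e=[45,58,7] → X
    (5,5)@(11, 11): e=[85,2,23] → X
  covered (13 px):
    . . . . . .
    . . . X . .
    . . . X X .
    . . X X X .
    . . X X X .
    . . . X X X
    . . . . . X
    . . . . . .
    . . . . . .

Answer: [2,20,2]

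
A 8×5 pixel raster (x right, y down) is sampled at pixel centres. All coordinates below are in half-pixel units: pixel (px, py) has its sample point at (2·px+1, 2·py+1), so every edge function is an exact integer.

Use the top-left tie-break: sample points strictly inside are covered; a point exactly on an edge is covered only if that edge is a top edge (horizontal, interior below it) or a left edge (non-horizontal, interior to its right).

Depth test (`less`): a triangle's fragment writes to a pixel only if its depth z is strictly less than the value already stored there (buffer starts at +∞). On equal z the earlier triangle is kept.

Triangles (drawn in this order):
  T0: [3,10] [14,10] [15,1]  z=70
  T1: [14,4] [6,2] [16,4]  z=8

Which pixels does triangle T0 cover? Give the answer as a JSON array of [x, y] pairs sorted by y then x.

T0:
  2·area = 99  (B↔C swapped to make it positive)
  edge (3, 10)→(15, 1): d=(12,-9) top-left  bias=+0
  edge (15, 1)→(14, 10): d=(-1,9) right/bottom  bias=-1
  edge (14, 10)→(3, 10): d=(-11,0) right/bottom  bias=-1
    (7,0)@(15, 1): e=[0,0,99] → ·  [on edge]
    (6,1)@(13, 3): e=[6,16,77] → #
    (7,1)@(15, 3): e=[24,-2,77] → ·
    (5,2)@(11, 5): e=[12,32,55] → #
    (7,2)@(15, 5): e=[48,-4,55] → ·
    (3,3)@(7, 7): e=[0,66,33] → #  [on edge]
    (4,3)@(9, 7): e=[18,48,33] → #
    (7,3)@(15, 7): e=[72,-6,33] → ·
    (2,4)@(5, 9): e=[6,82,11] → #
    (7,4)@(15, 9): e=[96,-8,11] → ·
  covered (12 px):
    · · · · · · · ·
    · · · · · · # ·
    · · · · · # # ·
    · · · # # # # ·
    · · # # # # # ·
T1:
  2·area = 4
  edge (14, 4)→(6, 2): d=(-8,-2) top-left  bias=+0
  edge (6, 2)→(16, 4): d=(10,2) right/bottom  bias=-1
  edge (16, 4)→(14, 4): d=(-2,0) right/bottom  bias=-1
    (0,0)@(1, 1): e=[-2,0,6] → ·  [on edge]
    (5,1)@(11, 3): e=[2,0,2] → ·  [on edge]
  covered (0 px):
    · · · · · · · ·
    · · · · · · · ·
    · · · · · · · ·
    · · · · · · · ·
    · · · · · · · ·

Final: [[6,1],[5,2],[6,2],[3,3],[4,3],[5,3],[6,3],[2,4],[3,4],[4,4],[5,4],[6,4]]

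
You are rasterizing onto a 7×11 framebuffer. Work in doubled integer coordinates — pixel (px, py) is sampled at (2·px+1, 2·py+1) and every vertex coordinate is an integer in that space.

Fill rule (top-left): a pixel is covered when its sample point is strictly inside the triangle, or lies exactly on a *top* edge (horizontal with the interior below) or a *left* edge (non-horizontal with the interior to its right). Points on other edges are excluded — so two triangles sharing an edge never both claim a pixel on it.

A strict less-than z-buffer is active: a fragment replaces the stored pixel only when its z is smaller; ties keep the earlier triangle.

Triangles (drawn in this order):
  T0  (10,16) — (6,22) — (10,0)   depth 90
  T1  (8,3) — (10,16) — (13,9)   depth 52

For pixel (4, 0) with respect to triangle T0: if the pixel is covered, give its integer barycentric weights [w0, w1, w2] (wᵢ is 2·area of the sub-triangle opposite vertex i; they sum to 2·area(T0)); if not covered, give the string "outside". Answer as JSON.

T0:
  2·area = 64
  edge (10, 16)→(6, 22): d=(-4,6) right/bottom  bias=-1
  edge (6, 22)→(10, 0): d=(4,-22) top-left  bias=+0
  edge (10, 0)→(10, 16): d=(0,16) right/bottom  bias=-1
    (4,3)@(9, 7): e=[42,6,16] → #
    (5,3)@(11, 7): e=[30,50,-16] → ·
    (4,4)@(9, 9): e=[34,14,16] → #
    (5,4)@(11, 9): e=[22,58,-16] → ·
    (4,5)@(9, 11): e=[26,22,16] → #
    (5,5)@(11, 11): e=[14,66,-16] → ·
    (4,6)@(9, 13): e=[18,30,16] → #
    (5,6)@(11, 13): e=[6,74,-16] → ·
    (4,7)@(9, 15): e=[10,38,16] → #
    (5,7)@(11, 15): e=[-2,82,-16] → ·
    (3,8)@(7, 17): e=[14,2,48] → #
    (5,8)@(11, 17): e=[-10,90,-16] → ·
  covered (8 px):
    · · · · · · ·
    · · · · · · ·
    · · · · · · ·
    · · · · # · ·
    · · · · # · ·
    · · · · # · ·
    · · · · # · ·
    · · · · # · ·
    · · · # # · ·
    · · · # · · ·
    · · · · · · ·
T1:
  2·area = 53  (B↔C swapped to make it positive)
  edge (8, 3)→(13, 9): d=(5,6) right/bottom  bias=-1
  edge (13, 9)→(10, 16): d=(-3,7) right/bottom  bias=-1
  edge (10, 16)→(8, 3): d=(-2,-13) top-left  bias=+0
    (4,2)@(9, 5): e=[4,40,9] → #
    (5,2)@(11, 5): e=[-8,26,35] → ·
    (4,3)@(9, 7): e=[14,34,5] → #
    (5,3)@(11, 7): e=[2,20,31] → #
    (6,3)@(13, 7): e=[-10,6,57] → ·
    (4,4)@(9, 9): e=[24,28,1] → #
    (6,4)@(13, 9): e=[0,0,53] → ·  [on edge]
    (4,5)@(9, 11): e=[34,22,-3] → ·
    (5,5)@(11, 11): e=[22,8,23] → #
    (6,5)@(13, 11): e=[10,-6,49] → ·
    (5,6)@(11, 13): e=[32,2,19] → #
    (6,6)@(13, 13): e=[20,-12,45] → ·
  covered (7 px):
    · · · · · · ·
    · · · · · · ·
    · · · · # · ·
    · · · · # # ·
    · · · · # # ·
    · · · · · # ·
    · · · · · # ·
    · · · · · · ·
    · · · · · · ·
    · · · · · · ·
    · · · · · · ·

Result: "outside"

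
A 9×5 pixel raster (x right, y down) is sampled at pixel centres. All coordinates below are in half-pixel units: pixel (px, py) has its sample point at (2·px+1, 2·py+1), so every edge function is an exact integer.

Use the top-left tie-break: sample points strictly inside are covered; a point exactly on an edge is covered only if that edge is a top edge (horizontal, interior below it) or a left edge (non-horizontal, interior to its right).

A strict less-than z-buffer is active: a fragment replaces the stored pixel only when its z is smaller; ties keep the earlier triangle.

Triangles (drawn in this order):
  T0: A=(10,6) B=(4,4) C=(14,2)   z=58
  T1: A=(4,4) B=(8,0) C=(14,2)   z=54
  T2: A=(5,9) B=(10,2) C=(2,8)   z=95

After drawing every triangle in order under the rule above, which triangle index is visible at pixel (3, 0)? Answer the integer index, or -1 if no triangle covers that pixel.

T0:
  2·area = 32
  edge (10, 6)→(4, 4): d=(-6,-2) top-left  bias=+0
  edge (4, 4)→(14, 2): d=(10,-2) top-left  bias=+0
  edge (14, 2)→(10, 6): d=(-4,4) right/bottom  bias=-1
    (7,0)@(15, 1): e=[40,-8,0] → ·  [on edge]
    (0,1)@(1, 3): e=[0,-16,48] → ·  [on edge]
    (4,1)@(9, 3): e=[16,0,16] → █  [on edge]
    (5,1)@(11, 3): e=[20,4,8] → █
    (6,1)@(13, 3): e=[24,8,0] → ·  [on edge]
    (3,2)@(7, 5): e=[0,16,16] → █  [on edge]
    (5,2)@(11, 5): e=[8,24,0] → ·  [on edge]
    (3,3)@(7, 7): e=[-12,36,8] → ·
    (4,3)@(9, 7): e=[-8,40,0] → ·  [on edge]
    (6,3)@(13, 7): e=[0,48,-16] → ·  [on edge]
    (3,4)@(7, 9): e=[-24,56,0] → ·  [on edge]
  covered (4 px):
    · · · · · · · · ·
    · · · · █ █ · · ·
    · · · █ █ · · · ·
    · · · · · · · · ·
    · · · · · · · · ·
T1:
  2·area = 32
  edge (4, 4)→(8, 0): d=(4,-4) top-left  bias=+0
  edge (8, 0)→(14, 2): d=(6,2) right/bottom  bias=-1
  edge (14, 2)→(4, 4): d=(-10,2) right/bottom  bias=-1
    (3,0)@(7, 1): e=[0,8,24] → █  [on edge]
    (4,0)@(9, 1): e=[8,4,20] → █
    (5,0)@(11, 1): e=[16,0,16] → ·  [on edge]
    (2,1)@(5, 3): e=[0,24,8] → █  [on edge]
    (4,1)@(9, 3): e=[16,16,0] → ·  [on edge]
    (8,1)@(17, 3): e=[48,0,-16] → ·  [on edge]
    (1,2)@(3, 5): e=[0,40,-8] → ·  [on edge]
    (2,2)@(5, 5): e=[8,36,-12] → ·
    (3,2)@(7, 5): e=[16,32,-16] → ·
    (0,3)@(1, 7): e=[0,56,-24] → ·  [on edge]
  covered (4 px):
    · · · █ █ · · · ·
    · · █ █ · · · · ·
    · · · · · · · · ·
    · · · · · · · · ·
    · · · · · · · · ·
T2:
  2·area = 26  (B↔C swapped to make it positive)
  edge (5, 9)→(2, 8): d=(-3,-1) top-left  bias=+0
  edge (2, 8)→(10, 2): d=(8,-6) top-left  bias=+0
  edge (10, 2)→(5, 9): d=(-5,7) right/bottom  bias=-1
    (4,1)@(9, 3): e=[22,2,2] → █
    (5,1)@(11, 3): e=[24,14,-12] → ·
    (3,2)@(7, 5): e=[14,6,6] → █
    (4,2)@(9, 5): e=[16,18,-8] → ·
    (2,3)@(5, 7): e=[6,10,10] → █
    (3,3)@(7, 7): e=[8,22,-4] → ·
    (2,4)@(5, 9): e=[0,26,0] → ·  [on edge]
  covered (3 px):
    · · · · · · · · ·
    · · · · █ · · · ·
    · · · █ · · · · ·
    · · █ · · · · · ·
    · · · · · · · · ·

Z-buffer (winner per pixel, '.' = empty):
  . . . 1 1 . . . .
  . . 1 1 0 0 . . .
  . . . 0 0 . . . .
  . . 2 . . . . . .
  . . . . . . . . .

Answer: 1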